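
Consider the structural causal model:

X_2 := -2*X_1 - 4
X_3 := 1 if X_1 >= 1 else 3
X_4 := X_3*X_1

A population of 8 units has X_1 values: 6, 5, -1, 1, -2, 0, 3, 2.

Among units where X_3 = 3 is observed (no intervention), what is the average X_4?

-3

Observing X_3=3 restricts to units where X_3's equation naturally yields 3: X_1 ∈ {-1, -2, 0}. In that subpopulation X_4 = -3, -6, 0, mean -3.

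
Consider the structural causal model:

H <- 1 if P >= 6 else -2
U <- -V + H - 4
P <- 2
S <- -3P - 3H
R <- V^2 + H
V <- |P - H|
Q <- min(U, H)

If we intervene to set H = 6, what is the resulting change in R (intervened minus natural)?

Under do(H=6), the mechanism H <- 1 if P >= 6 else -2 is discarded; H is fixed at 6.
V = |P - H|  [with P=2, H=6]  = 4
R = V^2 + H  [with V=4, H=6]  = 22
Without intervention: H = 1 if P >= 6 else -2  [with P=2]  = -2; V = |P - H|  [with P=2, H=-2]  = 4; R = V^2 + H  [with V=4, H=-2]  = 14.
Change = 22 − 14 = 8.

8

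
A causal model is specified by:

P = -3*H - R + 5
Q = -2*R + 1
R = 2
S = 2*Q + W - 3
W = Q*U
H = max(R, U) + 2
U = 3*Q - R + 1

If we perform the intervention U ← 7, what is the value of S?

The intervention breaks the incoming arrows to U: U = 3*Q - R + 1 no longer applies, and U = 7.
Q = -2*R + 1  [with R=2]  = -3
W = Q*U  [with Q=-3, U=7]  = -21
S = 2*Q + W - 3  [with Q=-3, W=-21]  = -30

-30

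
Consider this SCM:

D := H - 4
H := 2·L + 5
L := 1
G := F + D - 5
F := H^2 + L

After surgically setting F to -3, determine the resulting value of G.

do(F=-3) replaces the equation F := H^2 + L with the constant F = -3.
H = 2·L + 5  [with L=1]  = 7
D = H - 4  [with H=7]  = 3
G = F + D - 5  [with F=-3, D=3]  = -5

-5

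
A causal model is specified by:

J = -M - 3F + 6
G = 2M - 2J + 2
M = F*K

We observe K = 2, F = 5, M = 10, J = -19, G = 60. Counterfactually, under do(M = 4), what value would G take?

36

do(M=4) replaces the equation M = F*K with the constant M = 4.
J = -M - 3F + 6  [with M=4, F=5]  = -13
G = 2M - 2J + 2  [with M=4, J=-13]  = 36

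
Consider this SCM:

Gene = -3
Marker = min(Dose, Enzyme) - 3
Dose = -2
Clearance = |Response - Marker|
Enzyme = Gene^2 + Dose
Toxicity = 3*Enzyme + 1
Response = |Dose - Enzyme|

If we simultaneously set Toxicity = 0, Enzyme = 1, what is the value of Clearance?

8

Under do(Toxicity = 0, Enzyme = 1), each intervened variable's structural equation is replaced by its fixed value.
Marker = min(Dose, Enzyme) - 3  [with Dose=-2, Enzyme=1]  = -5
Response = |Dose - Enzyme|  [with Dose=-2, Enzyme=1]  = 3
Clearance = |Response - Marker|  [with Response=3, Marker=-5]  = 8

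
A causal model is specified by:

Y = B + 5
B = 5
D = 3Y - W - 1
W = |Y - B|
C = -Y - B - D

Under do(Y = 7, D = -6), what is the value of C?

-6

Setting Y = 7, D = -6 by intervention discards those variables' equations.
C = -Y - B - D  [with Y=7, B=5, D=-6]  = -6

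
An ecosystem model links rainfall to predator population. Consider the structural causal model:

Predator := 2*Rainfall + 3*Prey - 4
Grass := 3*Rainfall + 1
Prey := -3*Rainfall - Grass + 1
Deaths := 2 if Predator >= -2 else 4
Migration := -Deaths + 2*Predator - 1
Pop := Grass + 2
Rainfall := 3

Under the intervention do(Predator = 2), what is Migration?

Under do(Predator=2), the mechanism Predator := 2*Rainfall + 3*Prey - 4 is discarded; Predator is fixed at 2.
Deaths = 2 if Predator >= -2 else 4  [with Predator=2]  = 2
Migration = -Deaths + 2*Predator - 1  [with Deaths=2, Predator=2]  = 1

1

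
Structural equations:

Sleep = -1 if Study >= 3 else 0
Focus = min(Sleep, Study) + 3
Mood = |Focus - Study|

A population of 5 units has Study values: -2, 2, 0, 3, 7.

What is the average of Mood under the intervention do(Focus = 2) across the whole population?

The intervention sets Focus=2 in all 5 units regardless of Study. Recomputing Mood per unit gives 4, 0, 2, 1, 5; average 2.4.

2.4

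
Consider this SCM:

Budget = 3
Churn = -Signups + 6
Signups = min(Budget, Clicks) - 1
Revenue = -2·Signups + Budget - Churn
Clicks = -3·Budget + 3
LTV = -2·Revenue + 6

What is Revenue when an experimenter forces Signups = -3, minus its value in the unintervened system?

do(Signups=-3) replaces the equation Signups = min(Budget, Clicks) - 1 with the constant Signups = -3.
Churn = -Signups + 6  [with Signups=-3]  = 9
Revenue = -2·Signups + Budget - Churn  [with Signups=-3, Budget=3, Churn=9]  = 0
Without intervention: Clicks = -3·Budget + 3  [with Budget=3]  = -6; Signups = min(Budget, Clicks) - 1  [with Budget=3, Clicks=-6]  = -7; Churn = -Signups + 6  [with Signups=-7]  = 13; Revenue = -2·Signups + Budget - Churn  [with Signups=-7, Budget=3, Churn=13]  = 4.
Change = 0 − 4 = -4.

-4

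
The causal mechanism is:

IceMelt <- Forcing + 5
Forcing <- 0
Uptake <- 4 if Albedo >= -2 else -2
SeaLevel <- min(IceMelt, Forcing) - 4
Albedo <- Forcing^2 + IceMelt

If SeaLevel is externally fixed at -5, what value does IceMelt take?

The intervention breaks the incoming arrows to SeaLevel: SeaLevel <- min(IceMelt, Forcing) - 4 no longer applies, and SeaLevel = -5.
Since IceMelt is not a descendant of the intervened variable, it is unaffected.
IceMelt = Forcing + 5  [with Forcing=0]  = 5

5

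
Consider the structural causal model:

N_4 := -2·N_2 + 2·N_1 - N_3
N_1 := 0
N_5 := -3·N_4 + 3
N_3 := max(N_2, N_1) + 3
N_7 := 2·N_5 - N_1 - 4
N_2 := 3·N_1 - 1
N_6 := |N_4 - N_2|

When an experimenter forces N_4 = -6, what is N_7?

38

The intervention breaks the incoming arrows to N_4: N_4 := -2·N_2 + 2·N_1 - N_3 no longer applies, and N_4 = -6.
N_5 = -3·N_4 + 3  [with N_4=-6]  = 21
N_7 = 2·N_5 - N_1 - 4  [with N_5=21, N_1=0]  = 38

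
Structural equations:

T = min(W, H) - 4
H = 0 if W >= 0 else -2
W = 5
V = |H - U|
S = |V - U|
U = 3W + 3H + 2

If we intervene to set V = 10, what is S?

7

Intervening sets V = 10 and removes its equation (V = |H - U|).
H = 0 if W >= 0 else -2  [with W=5]  = 0
U = 3W + 3H + 2  [with W=5, H=0]  = 17
S = |V - U|  [with V=10, U=17]  = 7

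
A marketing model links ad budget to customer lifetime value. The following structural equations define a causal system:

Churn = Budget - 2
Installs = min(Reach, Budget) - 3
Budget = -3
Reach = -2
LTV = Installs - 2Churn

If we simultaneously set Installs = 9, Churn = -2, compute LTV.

13

Setting Installs = 9, Churn = -2 by intervention discards those variables' equations.
LTV = Installs - 2Churn  [with Installs=9, Churn=-2]  = 13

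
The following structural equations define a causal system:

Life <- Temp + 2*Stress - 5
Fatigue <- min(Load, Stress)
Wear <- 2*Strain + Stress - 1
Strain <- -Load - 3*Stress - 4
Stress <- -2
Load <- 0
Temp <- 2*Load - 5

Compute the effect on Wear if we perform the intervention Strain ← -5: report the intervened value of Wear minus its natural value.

do(Strain=-5) replaces the equation Strain <- -Load - 3*Stress - 4 with the constant Strain = -5.
Wear = 2*Strain + Stress - 1  [with Strain=-5, Stress=-2]  = -13
Without intervention: Strain = -Load - 3*Stress - 4  [with Load=0, Stress=-2]  = 2; Wear = 2*Strain + Stress - 1  [with Strain=2, Stress=-2]  = 1.
Change = -13 − 1 = -14.

-14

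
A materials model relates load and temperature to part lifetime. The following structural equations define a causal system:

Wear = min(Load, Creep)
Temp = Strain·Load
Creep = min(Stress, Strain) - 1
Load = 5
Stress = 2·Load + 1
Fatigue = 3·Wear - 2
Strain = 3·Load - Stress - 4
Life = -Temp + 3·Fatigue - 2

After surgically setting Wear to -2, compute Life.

Intervening sets Wear = -2 and removes its equation (Wear = min(Load, Creep)).
Stress = 2·Load + 1  [with Load=5]  = 11
Strain = 3·Load - Stress - 4  [with Load=5, Stress=11]  = 0
Temp = Strain·Load  [with Strain=0, Load=5]  = 0
Fatigue = 3·Wear - 2  [with Wear=-2]  = -8
Life = -Temp + 3·Fatigue - 2  [with Temp=0, Fatigue=-8]  = -26

-26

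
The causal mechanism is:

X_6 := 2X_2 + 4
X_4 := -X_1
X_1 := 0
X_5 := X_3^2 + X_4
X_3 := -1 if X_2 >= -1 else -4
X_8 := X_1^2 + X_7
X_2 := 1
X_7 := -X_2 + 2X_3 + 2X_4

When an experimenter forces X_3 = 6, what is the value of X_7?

11

The intervention breaks the incoming arrows to X_3: X_3 := -1 if X_2 >= -1 else -4 no longer applies, and X_3 = 6.
X_4 = -X_1  [with X_1=0]  = 0
X_7 = -X_2 + 2X_3 + 2X_4  [with X_2=1, X_3=6, X_4=0]  = 11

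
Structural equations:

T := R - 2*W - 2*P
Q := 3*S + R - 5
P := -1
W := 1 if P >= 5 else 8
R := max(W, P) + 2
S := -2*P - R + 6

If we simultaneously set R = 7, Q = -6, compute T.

-7

Setting R = 7, Q = -6 by intervention discards those variables' equations.
W = 1 if P >= 5 else 8  [with P=-1]  = 8
T = R - 2*W - 2*P  [with R=7, W=8, P=-1]  = -7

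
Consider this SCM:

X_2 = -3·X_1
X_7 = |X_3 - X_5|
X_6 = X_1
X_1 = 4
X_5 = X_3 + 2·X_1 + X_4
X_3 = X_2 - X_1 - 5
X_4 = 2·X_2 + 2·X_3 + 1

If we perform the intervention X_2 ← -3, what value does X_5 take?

-33

do(X_2=-3) replaces the equation X_2 = -3·X_1 with the constant X_2 = -3.
X_3 = X_2 - X_1 - 5  [with X_2=-3, X_1=4]  = -12
X_4 = 2·X_2 + 2·X_3 + 1  [with X_2=-3, X_3=-12]  = -29
X_5 = X_3 + 2·X_1 + X_4  [with X_3=-12, X_1=4, X_4=-29]  = -33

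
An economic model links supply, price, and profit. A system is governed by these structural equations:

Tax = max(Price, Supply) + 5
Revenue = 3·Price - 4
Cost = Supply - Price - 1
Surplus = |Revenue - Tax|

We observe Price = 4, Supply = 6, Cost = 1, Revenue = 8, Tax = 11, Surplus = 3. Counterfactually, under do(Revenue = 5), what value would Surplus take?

6

Under do(Revenue=5), the mechanism Revenue = 3·Price - 4 is discarded; Revenue is fixed at 5.
Tax = max(Price, Supply) + 5  [with Price=4, Supply=6]  = 11
Surplus = |Revenue - Tax|  [with Revenue=5, Tax=11]  = 6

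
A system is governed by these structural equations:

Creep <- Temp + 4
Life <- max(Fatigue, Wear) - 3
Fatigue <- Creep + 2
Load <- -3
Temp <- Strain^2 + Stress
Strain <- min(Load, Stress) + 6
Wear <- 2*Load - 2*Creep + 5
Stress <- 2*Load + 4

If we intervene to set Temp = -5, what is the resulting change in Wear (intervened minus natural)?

Under do(Temp=-5), the mechanism Temp <- Strain^2 + Stress is discarded; Temp is fixed at -5.
Creep = Temp + 4  [with Temp=-5]  = -1
Wear = 2*Load - 2*Creep + 5  [with Load=-3, Creep=-1]  = 1
Without intervention: Stress = 2*Load + 4  [with Load=-3]  = -2; Strain = min(Load, Stress) + 6  [with Load=-3, Stress=-2]  = 3; Temp = Strain^2 + Stress  [with Strain=3, Stress=-2]  = 7; Creep = Temp + 4  [with Temp=7]  = 11; Wear = 2*Load - 2*Creep + 5  [with Load=-3, Creep=11]  = -23.
Change = 1 − (-23) = 24.

24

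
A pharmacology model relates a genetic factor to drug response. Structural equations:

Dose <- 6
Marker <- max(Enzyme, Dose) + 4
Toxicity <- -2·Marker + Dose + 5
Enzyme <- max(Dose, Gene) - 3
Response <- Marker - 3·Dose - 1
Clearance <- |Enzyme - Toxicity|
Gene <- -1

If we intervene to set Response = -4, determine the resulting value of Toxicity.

The intervention breaks the incoming arrows to Response: Response <- Marker - 3·Dose - 1 no longer applies, and Response = -4.
Since Toxicity is not a descendant of the intervened variable, it is unaffected.
Enzyme = max(Dose, Gene) - 3  [with Dose=6, Gene=-1]  = 3
Marker = max(Enzyme, Dose) + 4  [with Enzyme=3, Dose=6]  = 10
Toxicity = -2·Marker + Dose + 5  [with Marker=10, Dose=6]  = -9

-9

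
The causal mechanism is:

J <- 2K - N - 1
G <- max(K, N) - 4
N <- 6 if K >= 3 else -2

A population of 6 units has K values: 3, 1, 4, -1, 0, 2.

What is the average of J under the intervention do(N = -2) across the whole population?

The intervention sets N=-2 in all 6 units regardless of K. Recomputing J per unit gives 7, 3, 9, -1, 1, 5; average 4.

4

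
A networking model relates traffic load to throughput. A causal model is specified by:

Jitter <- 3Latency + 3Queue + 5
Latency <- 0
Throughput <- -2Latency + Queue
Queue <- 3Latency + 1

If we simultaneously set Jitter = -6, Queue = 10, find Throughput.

10

The joint intervention fixes Jitter = -6, Queue = 10, removing each variable's own equation.
Throughput = -2Latency + Queue  [with Latency=0, Queue=10]  = 10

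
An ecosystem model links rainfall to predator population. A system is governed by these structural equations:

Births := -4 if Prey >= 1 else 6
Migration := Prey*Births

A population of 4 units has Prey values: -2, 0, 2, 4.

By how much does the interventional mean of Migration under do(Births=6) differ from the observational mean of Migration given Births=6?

12

The intervention sets Births=6 in all 4 units regardless of Prey. Recomputing Migration per unit gives -12, 0, 12, 24; average 6.
Observing Births=6 restricts to units where Births's equation naturally yields 6: Prey ∈ {-2, 0}. In that subpopulation Migration = -12, 0, mean -6.
Difference = 6 − (-6) = 12.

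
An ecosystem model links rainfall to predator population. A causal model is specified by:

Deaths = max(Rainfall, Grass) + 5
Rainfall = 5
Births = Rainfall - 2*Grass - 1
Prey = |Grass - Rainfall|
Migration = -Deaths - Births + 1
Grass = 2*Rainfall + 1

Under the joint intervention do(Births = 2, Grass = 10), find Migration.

The joint intervention fixes Births = 2, Grass = 10, removing each variable's own equation.
Deaths = max(Rainfall, Grass) + 5  [with Rainfall=5, Grass=10]  = 15
Migration = -Deaths - Births + 1  [with Deaths=15, Births=2]  = -16

-16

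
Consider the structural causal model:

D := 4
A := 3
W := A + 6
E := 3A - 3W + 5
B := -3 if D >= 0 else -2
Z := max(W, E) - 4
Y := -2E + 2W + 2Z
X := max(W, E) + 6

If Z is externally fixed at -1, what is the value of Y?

42

Intervening sets Z = -1 and removes its equation (Z := max(W, E) - 4).
W = A + 6  [with A=3]  = 9
E = 3A - 3W + 5  [with A=3, W=9]  = -13
Y = -2E + 2W + 2Z  [with E=-13, W=9, Z=-1]  = 42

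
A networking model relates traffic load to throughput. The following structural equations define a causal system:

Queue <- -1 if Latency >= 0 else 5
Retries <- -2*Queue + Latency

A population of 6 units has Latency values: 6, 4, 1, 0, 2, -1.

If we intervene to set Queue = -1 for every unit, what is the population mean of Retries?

4

Every unit gets Queue=-1 under the intervention. Retries values become 8, 6, 3, 2, 4, 1; E[Retries|do(Queue=-1)] = 4.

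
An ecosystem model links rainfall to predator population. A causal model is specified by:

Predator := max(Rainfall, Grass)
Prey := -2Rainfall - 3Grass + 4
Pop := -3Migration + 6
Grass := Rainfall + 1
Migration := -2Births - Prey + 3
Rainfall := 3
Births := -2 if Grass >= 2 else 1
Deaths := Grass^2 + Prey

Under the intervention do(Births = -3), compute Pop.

-63

do(Births=-3) replaces the equation Births := -2 if Grass >= 2 else 1 with the constant Births = -3.
Grass = Rainfall + 1  [with Rainfall=3]  = 4
Prey = -2Rainfall - 3Grass + 4  [with Rainfall=3, Grass=4]  = -14
Migration = -2Births - Prey + 3  [with Births=-3, Prey=-14]  = 23
Pop = -3Migration + 6  [with Migration=23]  = -63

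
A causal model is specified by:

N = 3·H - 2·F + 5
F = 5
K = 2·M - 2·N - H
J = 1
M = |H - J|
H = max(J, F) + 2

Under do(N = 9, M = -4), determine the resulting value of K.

-33

The joint intervention fixes N = 9, M = -4, removing each variable's own equation.
H = max(J, F) + 2  [with J=1, F=5]  = 7
K = 2·M - 2·N - H  [with M=-4, N=9, H=7]  = -33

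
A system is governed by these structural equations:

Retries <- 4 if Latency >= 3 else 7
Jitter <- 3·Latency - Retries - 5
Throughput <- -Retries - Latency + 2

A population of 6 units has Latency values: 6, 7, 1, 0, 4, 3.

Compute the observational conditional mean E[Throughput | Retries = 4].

Observing Retries=4 restricts to units where Retries's equation naturally yields 4: Latency ∈ {6, 7, 4, 3}. In that subpopulation Throughput = -8, -9, -6, -5, mean -7.

-7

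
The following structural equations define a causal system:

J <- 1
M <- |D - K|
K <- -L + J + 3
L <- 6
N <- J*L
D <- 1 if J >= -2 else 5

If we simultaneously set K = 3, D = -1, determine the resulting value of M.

The joint intervention fixes K = 3, D = -1, removing each variable's own equation.
M = |D - K|  [with D=-1, K=3]  = 4

4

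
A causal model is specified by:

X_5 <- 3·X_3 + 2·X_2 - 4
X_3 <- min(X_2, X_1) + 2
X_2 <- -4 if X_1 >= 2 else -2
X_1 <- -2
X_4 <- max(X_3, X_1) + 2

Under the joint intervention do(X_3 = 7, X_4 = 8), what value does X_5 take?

13

Setting X_3 = 7, X_4 = 8 by intervention discards those variables' equations.
X_2 = -4 if X_1 >= 2 else -2  [with X_1=-2]  = -2
X_5 = 3·X_3 + 2·X_2 - 4  [with X_3=7, X_2=-2]  = 13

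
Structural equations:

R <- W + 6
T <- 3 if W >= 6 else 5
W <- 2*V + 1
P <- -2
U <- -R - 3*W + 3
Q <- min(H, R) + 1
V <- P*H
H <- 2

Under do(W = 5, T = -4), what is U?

The joint intervention fixes W = 5, T = -4, removing each variable's own equation.
R = W + 6  [with W=5]  = 11
U = -R - 3*W + 3  [with R=11, W=5]  = -23

-23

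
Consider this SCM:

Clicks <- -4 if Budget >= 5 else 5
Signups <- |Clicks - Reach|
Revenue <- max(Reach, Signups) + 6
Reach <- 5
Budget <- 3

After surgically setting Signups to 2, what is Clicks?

5

Under do(Signups=2), the mechanism Signups <- |Clicks - Reach| is discarded; Signups is fixed at 2.
Since Clicks is not a descendant of the intervened variable, it is unaffected.
Clicks = -4 if Budget >= 5 else 5  [with Budget=3]  = 5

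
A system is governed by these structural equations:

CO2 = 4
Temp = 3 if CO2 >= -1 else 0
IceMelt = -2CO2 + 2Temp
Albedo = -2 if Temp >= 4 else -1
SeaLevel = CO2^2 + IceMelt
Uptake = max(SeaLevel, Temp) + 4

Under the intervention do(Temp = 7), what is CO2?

Under do(Temp=7), the mechanism Temp = 3 if CO2 >= -1 else 0 is discarded; Temp is fixed at 7.
CO2 is not downstream of the intervention, so its value is determined by the original equations.

4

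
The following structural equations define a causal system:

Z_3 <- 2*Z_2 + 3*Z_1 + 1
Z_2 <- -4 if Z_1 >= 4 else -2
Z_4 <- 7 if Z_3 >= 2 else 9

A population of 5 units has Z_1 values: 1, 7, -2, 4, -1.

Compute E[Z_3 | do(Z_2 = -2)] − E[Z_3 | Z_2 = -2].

The intervention sets Z_2=-2 in all 5 units regardless of Z_1. Recomputing Z_3 per unit gives 0, 18, -9, 9, -6; average 2.4.
Conditioning on Z_2=-2 selects the 3 unit(s) with Z_1 ∈ {1, -2, -1}. Their Z_3 values: 0, -9, -6. Mean = -5.
Difference = 2.4 − (-5) = 7.4.

7.4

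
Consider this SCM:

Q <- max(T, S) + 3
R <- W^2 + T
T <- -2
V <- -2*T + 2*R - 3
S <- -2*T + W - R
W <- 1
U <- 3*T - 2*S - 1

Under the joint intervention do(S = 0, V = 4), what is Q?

Setting S = 0, V = 4 by intervention discards those variables' equations.
Q = max(T, S) + 3  [with T=-2, S=0]  = 3

3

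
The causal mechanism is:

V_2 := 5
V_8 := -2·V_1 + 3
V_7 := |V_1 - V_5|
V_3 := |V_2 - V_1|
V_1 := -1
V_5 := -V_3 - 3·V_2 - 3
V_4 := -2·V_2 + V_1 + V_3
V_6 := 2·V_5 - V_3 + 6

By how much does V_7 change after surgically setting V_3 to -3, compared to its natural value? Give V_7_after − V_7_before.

-9

The intervention breaks the incoming arrows to V_3: V_3 := |V_2 - V_1| no longer applies, and V_3 = -3.
V_5 = -V_3 - 3·V_2 - 3  [with V_3=-3, V_2=5]  = -15
V_7 = |V_1 - V_5|  [with V_1=-1, V_5=-15]  = 14
Without intervention: V_3 = |V_2 - V_1|  [with V_2=5, V_1=-1]  = 6; V_5 = -V_3 - 3·V_2 - 3  [with V_3=6, V_2=5]  = -24; V_7 = |V_1 - V_5|  [with V_1=-1, V_5=-24]  = 23.
Change = 14 − 23 = -9.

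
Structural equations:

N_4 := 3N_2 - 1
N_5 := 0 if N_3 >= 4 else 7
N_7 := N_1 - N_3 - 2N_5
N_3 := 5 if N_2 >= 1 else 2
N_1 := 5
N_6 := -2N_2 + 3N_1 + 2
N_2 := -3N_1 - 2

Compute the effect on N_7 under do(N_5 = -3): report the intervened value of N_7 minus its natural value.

Under do(N_5=-3), the mechanism N_5 := 0 if N_3 >= 4 else 7 is discarded; N_5 is fixed at -3.
N_2 = -3N_1 - 2  [with N_1=5]  = -17
N_3 = 5 if N_2 >= 1 else 2  [with N_2=-17]  = 2
N_7 = N_1 - N_3 - 2N_5  [with N_1=5, N_3=2, N_5=-3]  = 9
Without intervention: N_2 = -3N_1 - 2  [with N_1=5]  = -17; N_3 = 5 if N_2 >= 1 else 2  [with N_2=-17]  = 2; N_5 = 0 if N_3 >= 4 else 7  [with N_3=2]  = 7; N_7 = N_1 - N_3 - 2N_5  [with N_1=5, N_3=2, N_5=7]  = -11.
Change = 9 − (-11) = 20.

20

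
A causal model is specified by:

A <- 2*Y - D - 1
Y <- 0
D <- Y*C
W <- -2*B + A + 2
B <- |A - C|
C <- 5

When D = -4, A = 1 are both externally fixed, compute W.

Setting D = -4, A = 1 by intervention discards those variables' equations.
B = |A - C|  [with A=1, C=5]  = 4
W = -2*B + A + 2  [with B=4, A=1]  = -5

-5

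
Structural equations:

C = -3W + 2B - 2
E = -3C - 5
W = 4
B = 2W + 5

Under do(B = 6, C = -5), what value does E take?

Setting B = 6, C = -5 by intervention discards those variables' equations.
E = -3C - 5  [with C=-5]  = 10

10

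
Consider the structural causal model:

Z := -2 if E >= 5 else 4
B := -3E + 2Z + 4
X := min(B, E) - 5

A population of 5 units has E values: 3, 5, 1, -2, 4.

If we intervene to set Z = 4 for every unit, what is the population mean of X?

-5.2

The intervention sets Z=4 in all 5 units regardless of E. Recomputing X per unit gives -2, -8, -4, -7, -5; average -5.2.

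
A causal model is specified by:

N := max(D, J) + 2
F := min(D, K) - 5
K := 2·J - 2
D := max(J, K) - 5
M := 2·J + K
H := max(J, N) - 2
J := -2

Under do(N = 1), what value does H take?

-1

The intervention breaks the incoming arrows to N: N := max(D, J) + 2 no longer applies, and N = 1.
H = max(J, N) - 2  [with J=-2, N=1]  = -1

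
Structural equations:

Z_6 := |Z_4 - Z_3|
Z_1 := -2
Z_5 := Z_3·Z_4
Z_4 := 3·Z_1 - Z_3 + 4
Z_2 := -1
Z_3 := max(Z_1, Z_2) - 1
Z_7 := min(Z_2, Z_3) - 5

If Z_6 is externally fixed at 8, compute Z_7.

-7

Intervening sets Z_6 = 8 and removes its equation (Z_6 := |Z_4 - Z_3|).
No directed path runs from Z_6 to Z_7, so Z_7 keeps its natural value.
Z_3 = max(Z_1, Z_2) - 1  [with Z_1=-2, Z_2=-1]  = -2
Z_7 = min(Z_2, Z_3) - 5  [with Z_2=-1, Z_3=-2]  = -7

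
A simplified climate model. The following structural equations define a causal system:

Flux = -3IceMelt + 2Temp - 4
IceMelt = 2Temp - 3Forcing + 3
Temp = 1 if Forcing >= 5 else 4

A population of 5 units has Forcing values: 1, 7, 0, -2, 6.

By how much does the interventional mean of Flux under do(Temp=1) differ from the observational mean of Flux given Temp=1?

-36.9

Under do(Temp=1), Temp's equation is replaced by Temp=1 for every unit. Per-unit Flux: -8, 46, -17, -35, 37. Mean = 4.6.
Conditioning on Temp=1 selects the 2 unit(s) with Forcing ∈ {7, 6}. Their Flux values: 46, 37. Mean = 41.5.
Difference = 4.6 − 41.5 = -36.9.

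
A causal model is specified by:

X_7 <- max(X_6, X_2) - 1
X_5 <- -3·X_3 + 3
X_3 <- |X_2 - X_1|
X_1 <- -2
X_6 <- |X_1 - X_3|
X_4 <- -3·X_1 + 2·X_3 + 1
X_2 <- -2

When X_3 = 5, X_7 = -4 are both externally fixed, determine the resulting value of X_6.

Under do(X_3 = 5, X_7 = -4), each intervened variable's structural equation is replaced by its fixed value.
X_6 = |X_1 - X_3|  [with X_1=-2, X_3=5]  = 7

7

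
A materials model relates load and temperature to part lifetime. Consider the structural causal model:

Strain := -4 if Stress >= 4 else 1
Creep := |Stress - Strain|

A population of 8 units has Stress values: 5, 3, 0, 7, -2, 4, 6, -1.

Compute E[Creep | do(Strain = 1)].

The intervention sets Strain=1 in all 8 units regardless of Stress. Recomputing Creep per unit gives 4, 2, 1, 6, 3, 3, 5, 2; average 3.25.

3.25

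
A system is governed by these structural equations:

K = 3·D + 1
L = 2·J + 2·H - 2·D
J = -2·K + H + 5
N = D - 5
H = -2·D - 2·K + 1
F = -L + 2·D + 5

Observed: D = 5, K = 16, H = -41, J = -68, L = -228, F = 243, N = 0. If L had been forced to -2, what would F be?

The intervention breaks the incoming arrows to L: L = 2·J + 2·H - 2·D no longer applies, and L = -2.
F = -L + 2·D + 5  [with L=-2, D=5]  = 17

17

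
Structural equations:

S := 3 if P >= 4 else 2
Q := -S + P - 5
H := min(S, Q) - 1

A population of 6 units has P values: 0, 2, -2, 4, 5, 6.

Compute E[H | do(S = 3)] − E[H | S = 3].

The intervention sets S=3 in all 6 units regardless of P. Recomputing H per unit gives -9, -7, -11, -5, -4, -3; average -6.5.
Conditioning on S=3 selects the 3 unit(s) with P ∈ {4, 5, 6}. Their H values: -5, -4, -3. Mean = -4.
Difference = -6.5 − (-4) = -2.5.

-2.5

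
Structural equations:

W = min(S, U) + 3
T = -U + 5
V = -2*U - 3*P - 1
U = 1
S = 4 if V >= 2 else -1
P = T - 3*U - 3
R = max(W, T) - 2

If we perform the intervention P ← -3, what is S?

4

do(P=-3) replaces the equation P = T - 3*U - 3 with the constant P = -3.
V = -2*U - 3*P - 1  [with U=1, P=-3]  = 6
S = 4 if V >= 2 else -1  [with V=6]  = 4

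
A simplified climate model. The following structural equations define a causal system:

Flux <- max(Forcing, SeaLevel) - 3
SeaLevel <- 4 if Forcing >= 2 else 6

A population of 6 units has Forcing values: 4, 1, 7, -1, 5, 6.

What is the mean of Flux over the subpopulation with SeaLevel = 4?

2.5

E[Flux|SeaLevel=4] averages over only the 4 units with SeaLevel=4 (Forcing = 4, 7, 5, 6): Flux = 1, 4, 2, 3, mean 2.5.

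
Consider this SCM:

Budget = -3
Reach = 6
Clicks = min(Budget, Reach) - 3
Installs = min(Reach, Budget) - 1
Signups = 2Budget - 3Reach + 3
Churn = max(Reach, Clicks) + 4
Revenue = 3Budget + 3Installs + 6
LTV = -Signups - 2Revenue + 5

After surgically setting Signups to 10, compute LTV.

do(Signups=10) replaces the equation Signups = 2Budget - 3Reach + 3 with the constant Signups = 10.
Installs = min(Reach, Budget) - 1  [with Reach=6, Budget=-3]  = -4
Revenue = 3Budget + 3Installs + 6  [with Budget=-3, Installs=-4]  = -15
LTV = -Signups - 2Revenue + 5  [with Signups=10, Revenue=-15]  = 25

25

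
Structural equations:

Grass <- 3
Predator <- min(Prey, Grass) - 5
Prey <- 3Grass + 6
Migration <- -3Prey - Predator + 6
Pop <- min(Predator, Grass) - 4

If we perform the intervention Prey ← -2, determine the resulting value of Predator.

The intervention breaks the incoming arrows to Prey: Prey <- 3Grass + 6 no longer applies, and Prey = -2.
Predator = min(Prey, Grass) - 5  [with Prey=-2, Grass=3]  = -7

-7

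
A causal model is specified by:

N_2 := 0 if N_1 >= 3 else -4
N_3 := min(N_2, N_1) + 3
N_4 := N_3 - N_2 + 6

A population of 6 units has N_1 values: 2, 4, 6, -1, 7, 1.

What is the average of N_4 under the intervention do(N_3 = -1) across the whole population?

Under do(N_3=-1), N_3's equation is replaced by N_3=-1 for every unit. Per-unit N_4: 9, 5, 5, 9, 5, 9. Mean = 7.

7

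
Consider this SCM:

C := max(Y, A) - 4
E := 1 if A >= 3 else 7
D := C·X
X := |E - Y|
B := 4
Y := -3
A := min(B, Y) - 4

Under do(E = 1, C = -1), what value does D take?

Under do(E = 1, C = -1), each intervened variable's structural equation is replaced by its fixed value.
X = |E - Y|  [with E=1, Y=-3]  = 4
D = C·X  [with C=-1, X=4]  = -4

-4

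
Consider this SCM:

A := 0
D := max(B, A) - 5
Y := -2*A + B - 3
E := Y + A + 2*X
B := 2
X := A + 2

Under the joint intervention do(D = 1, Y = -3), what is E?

1

Setting D = 1, Y = -3 by intervention discards those variables' equations.
X = A + 2  [with A=0]  = 2
E = Y + A + 2*X  [with Y=-3, A=0, X=2]  = 1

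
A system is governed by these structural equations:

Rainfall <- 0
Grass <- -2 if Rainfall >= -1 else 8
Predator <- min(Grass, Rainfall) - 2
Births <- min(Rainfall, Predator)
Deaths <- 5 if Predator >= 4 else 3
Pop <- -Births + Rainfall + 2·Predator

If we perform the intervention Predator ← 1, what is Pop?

2

The intervention breaks the incoming arrows to Predator: Predator <- min(Grass, Rainfall) - 2 no longer applies, and Predator = 1.
Births = min(Rainfall, Predator)  [with Rainfall=0, Predator=1]  = 0
Pop = -Births + Rainfall + 2·Predator  [with Births=0, Rainfall=0, Predator=1]  = 2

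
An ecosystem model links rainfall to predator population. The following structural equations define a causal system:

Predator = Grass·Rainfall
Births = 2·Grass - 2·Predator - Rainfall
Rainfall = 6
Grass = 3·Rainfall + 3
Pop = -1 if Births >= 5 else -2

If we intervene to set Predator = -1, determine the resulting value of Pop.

-1

do(Predator=-1) replaces the equation Predator = Grass·Rainfall with the constant Predator = -1.
Grass = 3·Rainfall + 3  [with Rainfall=6]  = 21
Births = 2·Grass - 2·Predator - Rainfall  [with Grass=21, Predator=-1, Rainfall=6]  = 38
Pop = -1 if Births >= 5 else -2  [with Births=38]  = -1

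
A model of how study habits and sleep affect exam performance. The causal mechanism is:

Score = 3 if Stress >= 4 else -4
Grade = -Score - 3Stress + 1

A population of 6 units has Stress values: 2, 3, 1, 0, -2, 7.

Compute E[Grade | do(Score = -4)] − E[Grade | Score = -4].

-3.1

Every unit gets Score=-4 under the intervention. Grade values become -1, -4, 2, 5, 11, -16; E[Grade|do(Score=-4)] = -0.5.
Conditioning on Score=-4 selects the 5 unit(s) with Stress ∈ {2, 3, 1, 0, -2}. Their Grade values: -1, -4, 2, 5, 11. Mean = 2.6.
Difference = -0.5 − 2.6 = -3.1.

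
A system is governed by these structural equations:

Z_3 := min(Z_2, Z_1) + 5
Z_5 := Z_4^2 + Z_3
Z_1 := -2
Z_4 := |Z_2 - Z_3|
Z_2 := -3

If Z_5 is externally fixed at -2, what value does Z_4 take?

The intervention breaks the incoming arrows to Z_5: Z_5 := Z_4^2 + Z_3 no longer applies, and Z_5 = -2.
Since Z_4 is not a descendant of the intervened variable, it is unaffected.
Z_3 = min(Z_2, Z_1) + 5  [with Z_2=-3, Z_1=-2]  = 2
Z_4 = |Z_2 - Z_3|  [with Z_2=-3, Z_3=2]  = 5

5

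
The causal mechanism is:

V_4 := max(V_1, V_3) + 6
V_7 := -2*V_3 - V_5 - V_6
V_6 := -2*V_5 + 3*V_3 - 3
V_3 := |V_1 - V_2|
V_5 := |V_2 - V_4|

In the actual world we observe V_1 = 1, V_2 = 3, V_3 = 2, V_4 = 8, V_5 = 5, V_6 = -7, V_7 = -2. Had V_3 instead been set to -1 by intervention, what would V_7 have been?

The intervention breaks the incoming arrows to V_3: V_3 := |V_1 - V_2| no longer applies, and V_3 = -1.
V_4 = max(V_1, V_3) + 6  [with V_1=1, V_3=-1]  = 7
V_5 = |V_2 - V_4|  [with V_2=3, V_4=7]  = 4
V_6 = -2*V_5 + 3*V_3 - 3  [with V_5=4, V_3=-1]  = -14
V_7 = -2*V_3 - V_5 - V_6  [with V_3=-1, V_5=4, V_6=-14]  = 12

12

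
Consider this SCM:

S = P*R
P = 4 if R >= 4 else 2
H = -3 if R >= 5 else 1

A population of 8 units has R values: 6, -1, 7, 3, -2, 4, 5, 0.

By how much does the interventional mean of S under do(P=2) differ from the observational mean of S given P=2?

The intervention sets P=2 in all 8 units regardless of R. Recomputing S per unit gives 12, -2, 14, 6, -4, 8, 10, 0; average 5.5.
E[S|P=2] averages over only the 4 units with P=2 (R = -1, 3, -2, 0): S = -2, 6, -4, 0, mean 0.
Difference = 5.5 − 0 = 5.5.

5.5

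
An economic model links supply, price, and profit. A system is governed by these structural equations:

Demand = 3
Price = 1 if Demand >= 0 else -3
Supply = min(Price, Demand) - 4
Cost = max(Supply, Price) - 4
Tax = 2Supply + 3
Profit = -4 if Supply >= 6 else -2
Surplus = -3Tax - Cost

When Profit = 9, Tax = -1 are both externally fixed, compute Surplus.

6

Setting Profit = 9, Tax = -1 by intervention discards those variables' equations.
Price = 1 if Demand >= 0 else -3  [with Demand=3]  = 1
Supply = min(Price, Demand) - 4  [with Price=1, Demand=3]  = -3
Cost = max(Supply, Price) - 4  [with Supply=-3, Price=1]  = -3
Surplus = -3Tax - Cost  [with Tax=-1, Cost=-3]  = 6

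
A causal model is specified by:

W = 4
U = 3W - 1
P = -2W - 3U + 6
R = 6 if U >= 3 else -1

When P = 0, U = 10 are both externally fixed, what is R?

The joint intervention fixes P = 0, U = 10, removing each variable's own equation.
R = 6 if U >= 3 else -1  [with U=10]  = 6

6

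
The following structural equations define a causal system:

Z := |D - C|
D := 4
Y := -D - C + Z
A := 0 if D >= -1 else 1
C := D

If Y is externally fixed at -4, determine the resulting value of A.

0

Intervening sets Y = -4 and removes its equation (Y := -D - C + Z).
No directed path runs from Y to A, so A keeps its natural value.
A = 0 if D >= -1 else 1  [with D=4]  = 0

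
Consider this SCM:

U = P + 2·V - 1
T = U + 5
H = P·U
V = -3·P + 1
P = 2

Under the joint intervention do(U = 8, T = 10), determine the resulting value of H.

16

The joint intervention fixes U = 8, T = 10, removing each variable's own equation.
H = P·U  [with P=2, U=8]  = 16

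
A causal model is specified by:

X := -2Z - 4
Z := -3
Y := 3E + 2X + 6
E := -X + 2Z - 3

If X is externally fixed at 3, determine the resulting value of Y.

Under do(X=3), the mechanism X := -2Z - 4 is discarded; X is fixed at 3.
E = -X + 2Z - 3  [with X=3, Z=-3]  = -12
Y = 3E + 2X + 6  [with E=-12, X=3]  = -24

-24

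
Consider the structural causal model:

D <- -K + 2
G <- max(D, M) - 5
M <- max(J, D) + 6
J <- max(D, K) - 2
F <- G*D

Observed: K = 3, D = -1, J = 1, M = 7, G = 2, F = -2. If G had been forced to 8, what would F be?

-8

The intervention breaks the incoming arrows to G: G <- max(D, M) - 5 no longer applies, and G = 8.
D = -K + 2  [with K=3]  = -1
F = G*D  [with G=8, D=-1]  = -8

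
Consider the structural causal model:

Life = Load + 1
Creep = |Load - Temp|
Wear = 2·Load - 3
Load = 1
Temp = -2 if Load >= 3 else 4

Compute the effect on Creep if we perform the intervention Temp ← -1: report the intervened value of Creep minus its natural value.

The intervention breaks the incoming arrows to Temp: Temp = -2 if Load >= 3 else 4 no longer applies, and Temp = -1.
Creep = |Load - Temp|  [with Load=1, Temp=-1]  = 2
Without intervention: Temp = -2 if Load >= 3 else 4  [with Load=1]  = 4; Creep = |Load - Temp|  [with Load=1, Temp=4]  = 3.
Change = 2 − 3 = -1.

-1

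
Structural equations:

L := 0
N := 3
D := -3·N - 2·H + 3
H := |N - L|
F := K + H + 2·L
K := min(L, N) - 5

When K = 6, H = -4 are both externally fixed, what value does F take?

The joint intervention fixes K = 6, H = -4, removing each variable's own equation.
F = K + H + 2·L  [with K=6, H=-4, L=0]  = 2

2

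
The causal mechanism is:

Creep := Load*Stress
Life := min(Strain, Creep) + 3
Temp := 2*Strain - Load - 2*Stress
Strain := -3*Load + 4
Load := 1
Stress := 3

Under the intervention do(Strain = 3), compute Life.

6

The intervention breaks the incoming arrows to Strain: Strain := -3*Load + 4 no longer applies, and Strain = 3.
Creep = Load*Stress  [with Load=1, Stress=3]  = 3
Life = min(Strain, Creep) + 3  [with Strain=3, Creep=3]  = 6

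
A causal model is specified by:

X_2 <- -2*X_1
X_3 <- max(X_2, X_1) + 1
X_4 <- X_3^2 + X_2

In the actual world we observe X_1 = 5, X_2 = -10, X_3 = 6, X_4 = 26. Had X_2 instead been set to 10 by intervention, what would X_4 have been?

Under do(X_2=10), the mechanism X_2 <- -2*X_1 is discarded; X_2 is fixed at 10.
X_3 = max(X_2, X_1) + 1  [with X_2=10, X_1=5]  = 11
X_4 = X_3^2 + X_2  [with X_3=11, X_2=10]  = 131

131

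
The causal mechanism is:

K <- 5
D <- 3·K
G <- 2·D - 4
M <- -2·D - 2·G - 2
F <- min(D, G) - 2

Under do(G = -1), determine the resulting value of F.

-3

do(G=-1) replaces the equation G <- 2·D - 4 with the constant G = -1.
D = 3·K  [with K=5]  = 15
F = min(D, G) - 2  [with D=15, G=-1]  = -3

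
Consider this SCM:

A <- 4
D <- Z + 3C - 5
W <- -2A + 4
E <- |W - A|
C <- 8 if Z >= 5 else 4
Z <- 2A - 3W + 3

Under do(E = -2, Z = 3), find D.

Setting E = -2, Z = 3 by intervention discards those variables' equations.
C = 8 if Z >= 5 else 4  [with Z=3]  = 4
D = Z + 3C - 5  [with Z=3, C=4]  = 10

10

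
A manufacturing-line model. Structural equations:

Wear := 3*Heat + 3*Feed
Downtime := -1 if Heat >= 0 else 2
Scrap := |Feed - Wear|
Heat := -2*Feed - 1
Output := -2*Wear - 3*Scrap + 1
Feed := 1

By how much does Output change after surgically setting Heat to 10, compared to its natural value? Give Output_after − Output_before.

do(Heat=10) replaces the equation Heat := -2*Feed - 1 with the constant Heat = 10.
Wear = 3*Heat + 3*Feed  [with Heat=10, Feed=1]  = 33
Scrap = |Feed - Wear|  [with Feed=1, Wear=33]  = 32
Output = -2*Wear - 3*Scrap + 1  [with Wear=33, Scrap=32]  = -161
Without intervention: Heat = -2*Feed - 1  [with Feed=1]  = -3; Wear = 3*Heat + 3*Feed  [with Heat=-3, Feed=1]  = -6; Scrap = |Feed - Wear|  [with Feed=1, Wear=-6]  = 7; Output = -2*Wear - 3*Scrap + 1  [with Wear=-6, Scrap=7]  = -8.
Change = -161 − (-8) = -153.

-153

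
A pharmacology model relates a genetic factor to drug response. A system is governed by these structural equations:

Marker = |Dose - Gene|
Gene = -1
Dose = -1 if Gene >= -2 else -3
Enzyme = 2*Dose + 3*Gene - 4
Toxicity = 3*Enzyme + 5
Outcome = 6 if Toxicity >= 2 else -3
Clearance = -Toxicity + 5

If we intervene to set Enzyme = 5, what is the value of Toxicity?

20

do(Enzyme=5) replaces the equation Enzyme = 2*Dose + 3*Gene - 4 with the constant Enzyme = 5.
Toxicity = 3*Enzyme + 5  [with Enzyme=5]  = 20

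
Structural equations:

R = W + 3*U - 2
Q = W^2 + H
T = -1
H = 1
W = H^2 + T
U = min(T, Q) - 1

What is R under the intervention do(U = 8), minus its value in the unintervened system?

The intervention breaks the incoming arrows to U: U = min(T, Q) - 1 no longer applies, and U = 8.
W = H^2 + T  [with H=1, T=-1]  = 0
R = W + 3*U - 2  [with W=0, U=8]  = 22
Without intervention: W = H^2 + T  [with H=1, T=-1]  = 0; Q = W^2 + H  [with W=0, H=1]  = 1; U = min(T, Q) - 1  [with T=-1, Q=1]  = -2; R = W + 3*U - 2  [with W=0, U=-2]  = -8.
Change = 22 − (-8) = 30.

30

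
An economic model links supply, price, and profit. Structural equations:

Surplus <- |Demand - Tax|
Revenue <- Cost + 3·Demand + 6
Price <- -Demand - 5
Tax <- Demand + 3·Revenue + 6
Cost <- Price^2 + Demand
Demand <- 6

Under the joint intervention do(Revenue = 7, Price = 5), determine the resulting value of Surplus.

27

The joint intervention fixes Revenue = 7, Price = 5, removing each variable's own equation.
Tax = Demand + 3·Revenue + 6  [with Demand=6, Revenue=7]  = 33
Surplus = |Demand - Tax|  [with Demand=6, Tax=33]  = 27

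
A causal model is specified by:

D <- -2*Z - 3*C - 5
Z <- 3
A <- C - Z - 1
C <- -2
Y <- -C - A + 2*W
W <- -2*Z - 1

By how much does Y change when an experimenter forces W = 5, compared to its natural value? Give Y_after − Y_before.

The intervention breaks the incoming arrows to W: W <- -2*Z - 1 no longer applies, and W = 5.
A = C - Z - 1  [with C=-2, Z=3]  = -6
Y = -C - A + 2*W  [with C=-2, A=-6, W=5]  = 18
Without intervention: A = C - Z - 1  [with C=-2, Z=3]  = -6; W = -2*Z - 1  [with Z=3]  = -7; Y = -C - A + 2*W  [with C=-2, A=-6, W=-7]  = -6.
Change = 18 − (-6) = 24.

24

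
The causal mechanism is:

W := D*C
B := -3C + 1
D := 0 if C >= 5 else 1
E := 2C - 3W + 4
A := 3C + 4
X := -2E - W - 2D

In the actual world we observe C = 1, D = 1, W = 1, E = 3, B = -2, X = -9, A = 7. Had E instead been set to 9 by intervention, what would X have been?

Under do(E=9), the mechanism E := 2C - 3W + 4 is discarded; E is fixed at 9.
D = 0 if C >= 5 else 1  [with C=1]  = 1
W = D*C  [with D=1, C=1]  = 1
X = -2E - W - 2D  [with E=9, W=1, D=1]  = -21

-21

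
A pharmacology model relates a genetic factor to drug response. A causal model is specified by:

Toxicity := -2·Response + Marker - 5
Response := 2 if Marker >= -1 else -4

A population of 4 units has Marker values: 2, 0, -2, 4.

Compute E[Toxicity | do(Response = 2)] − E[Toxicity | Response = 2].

The intervention sets Response=2 in all 4 units regardless of Marker. Recomputing Toxicity per unit gives -7, -9, -11, -5; average -8.
E[Toxicity|Response=2] averages over only the 3 units with Response=2 (Marker = 2, 0, 4): Toxicity = -7, -9, -5, mean -7.
Difference = -8 − (-7) = -1.

-1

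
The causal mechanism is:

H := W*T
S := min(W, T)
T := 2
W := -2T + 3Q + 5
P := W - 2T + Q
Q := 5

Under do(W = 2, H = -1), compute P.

3

Setting W = 2, H = -1 by intervention discards those variables' equations.
P = W - 2T + Q  [with W=2, T=2, Q=5]  = 3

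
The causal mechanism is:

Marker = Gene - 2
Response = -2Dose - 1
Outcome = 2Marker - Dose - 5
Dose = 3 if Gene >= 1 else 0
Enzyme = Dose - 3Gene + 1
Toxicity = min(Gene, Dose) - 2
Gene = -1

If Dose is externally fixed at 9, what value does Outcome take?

Under do(Dose=9), the mechanism Dose = 3 if Gene >= 1 else 0 is discarded; Dose is fixed at 9.
Marker = Gene - 2  [with Gene=-1]  = -3
Outcome = 2Marker - Dose - 5  [with Marker=-3, Dose=9]  = -20

-20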